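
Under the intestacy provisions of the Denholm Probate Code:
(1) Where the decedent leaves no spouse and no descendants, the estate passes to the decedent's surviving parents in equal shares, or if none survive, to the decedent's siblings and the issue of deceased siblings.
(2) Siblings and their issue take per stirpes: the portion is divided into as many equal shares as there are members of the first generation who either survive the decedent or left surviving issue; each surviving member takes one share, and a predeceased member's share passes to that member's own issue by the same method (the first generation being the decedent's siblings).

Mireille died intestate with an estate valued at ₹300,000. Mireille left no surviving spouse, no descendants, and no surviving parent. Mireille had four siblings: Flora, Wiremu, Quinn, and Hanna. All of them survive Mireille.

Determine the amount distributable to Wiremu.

Wiremu receives ₹75,000.

The entire ₹300,000 passes to the siblings and their issue.
That amount (₹300,000) is divided into 4 shares of ₹75,000: Flora, Wiremu, Quinn, and Hanna each take ₹75,000.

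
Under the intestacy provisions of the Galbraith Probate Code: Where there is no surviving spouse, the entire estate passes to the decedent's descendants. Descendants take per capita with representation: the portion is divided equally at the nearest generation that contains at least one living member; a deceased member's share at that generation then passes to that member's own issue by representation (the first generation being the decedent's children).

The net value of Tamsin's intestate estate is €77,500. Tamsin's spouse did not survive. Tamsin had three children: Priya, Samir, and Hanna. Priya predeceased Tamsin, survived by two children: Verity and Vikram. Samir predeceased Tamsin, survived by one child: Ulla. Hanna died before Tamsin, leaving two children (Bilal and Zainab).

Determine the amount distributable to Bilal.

The entire €77,500 passes to the descendants.
No child survives, so the initial division is made at the grandchildren's generation.
That amount (€77,500) is divided into 5 shares of €15,500: Verity, Vikram, Ulla, Bilal, and Zainab each take €15,500.

Bilal receives €15,500.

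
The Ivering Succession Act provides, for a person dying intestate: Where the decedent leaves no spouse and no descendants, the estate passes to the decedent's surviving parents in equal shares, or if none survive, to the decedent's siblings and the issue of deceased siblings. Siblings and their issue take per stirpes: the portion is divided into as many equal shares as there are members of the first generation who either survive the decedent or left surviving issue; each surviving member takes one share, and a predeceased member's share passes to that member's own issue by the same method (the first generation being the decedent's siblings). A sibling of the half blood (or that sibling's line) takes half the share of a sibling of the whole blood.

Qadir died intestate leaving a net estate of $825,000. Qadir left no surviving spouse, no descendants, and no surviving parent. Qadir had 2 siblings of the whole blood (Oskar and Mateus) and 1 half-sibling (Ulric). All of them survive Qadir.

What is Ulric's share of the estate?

Ulric receives $165,000.

The entire $825,000 passes to the siblings and their issue.
Counting each half-blood sibling's line as half a unit, there are 5/2 units in $825,000, so one unit is $330,000. Whole-blood lines (Oskar and Mateus) take $330,000 each; half-blood lines (Ulric) take $165,000 each.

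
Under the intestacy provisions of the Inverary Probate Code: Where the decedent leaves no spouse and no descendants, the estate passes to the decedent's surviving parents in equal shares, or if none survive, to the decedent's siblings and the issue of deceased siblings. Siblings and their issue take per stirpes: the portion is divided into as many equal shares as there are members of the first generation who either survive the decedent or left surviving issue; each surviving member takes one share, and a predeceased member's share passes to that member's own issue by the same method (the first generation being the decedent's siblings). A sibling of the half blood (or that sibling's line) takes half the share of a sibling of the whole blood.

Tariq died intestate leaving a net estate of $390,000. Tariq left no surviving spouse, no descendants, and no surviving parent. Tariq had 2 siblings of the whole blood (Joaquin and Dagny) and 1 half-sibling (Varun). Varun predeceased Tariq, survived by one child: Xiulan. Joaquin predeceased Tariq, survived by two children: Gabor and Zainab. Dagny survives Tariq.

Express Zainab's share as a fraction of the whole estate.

The entire $390,000 passes to the siblings and their issue.
Counting each half-blood sibling's line as half a unit, there are 5/2 units in $390,000, so one unit is $156,000. Whole-blood lines (Joaquin and Dagny) take $156,000 each; half-blood lines (Varun) take $78,000 each.
Varun's share ($78,000) passes entirely to Xiulan.
Joaquin's share ($156,000) is divided into 2 shares of $78,000: Gabor and Zainab each take $78,000.

Zainab receives 1/5 of the estate.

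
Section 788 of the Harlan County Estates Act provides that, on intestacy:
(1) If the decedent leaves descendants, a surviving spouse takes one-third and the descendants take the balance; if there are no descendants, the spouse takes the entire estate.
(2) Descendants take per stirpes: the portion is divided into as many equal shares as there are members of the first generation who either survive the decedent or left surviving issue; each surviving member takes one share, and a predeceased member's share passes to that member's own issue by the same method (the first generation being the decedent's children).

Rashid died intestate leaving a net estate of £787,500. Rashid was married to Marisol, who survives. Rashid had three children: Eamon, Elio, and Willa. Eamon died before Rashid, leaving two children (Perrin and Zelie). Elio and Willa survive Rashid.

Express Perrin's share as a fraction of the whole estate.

Marisol takes one-third of £787,500 = £262,500. The remaining £525,000 passes to the descendants.
The descendants' portion (£525,000) is divided into 3 shares of £175,000: Elio and Willa each take £175,000; Eamon's £175,000 share passes to Eamon's issue.
Eamon's share (£175,000) is divided into 2 shares of £87,500: Perrin and Zelie each take £87,500.

Perrin receives 1/9 of the estate.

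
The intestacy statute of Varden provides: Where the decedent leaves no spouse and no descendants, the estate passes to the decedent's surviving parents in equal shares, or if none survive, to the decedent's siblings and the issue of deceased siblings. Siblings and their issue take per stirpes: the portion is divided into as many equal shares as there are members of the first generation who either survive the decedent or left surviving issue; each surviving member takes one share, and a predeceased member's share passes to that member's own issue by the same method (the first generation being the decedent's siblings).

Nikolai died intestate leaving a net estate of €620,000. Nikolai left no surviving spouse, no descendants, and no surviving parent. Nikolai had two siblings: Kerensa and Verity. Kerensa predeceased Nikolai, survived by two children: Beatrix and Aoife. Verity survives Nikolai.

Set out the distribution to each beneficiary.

The entire €620,000 passes to the siblings and their issue.
That amount (€620,000) is divided into 2 shares of €310,000: Verity takes €310,000; Kerensa's €310,000 share passes to Kerensa's issue.
Kerensa's share (€310,000) is divided into 2 shares of €155,000: Beatrix and Aoife each take €155,000.

Beatrix: €155,000; Aoife: €155,000; Verity: €310,000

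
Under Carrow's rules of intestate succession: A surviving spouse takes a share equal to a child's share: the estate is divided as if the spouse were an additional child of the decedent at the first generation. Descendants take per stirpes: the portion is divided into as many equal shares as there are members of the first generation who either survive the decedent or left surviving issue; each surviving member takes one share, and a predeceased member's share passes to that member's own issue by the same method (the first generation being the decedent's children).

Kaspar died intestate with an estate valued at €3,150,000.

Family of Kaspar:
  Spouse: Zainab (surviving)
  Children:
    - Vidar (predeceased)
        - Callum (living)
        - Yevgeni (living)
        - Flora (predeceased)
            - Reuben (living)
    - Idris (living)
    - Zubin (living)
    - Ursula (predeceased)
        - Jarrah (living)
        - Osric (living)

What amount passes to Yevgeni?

Yevgeni receives €210,000.

The spouse counts as an additional share at the children's level, so there are 5 primary shares of €630,000. Zainab takes one such share (€630,000).
The children's combined portion (€2,520,000) is divided into 4 shares of €630,000: Idris and Zubin each take €630,000; Vidar's €630,000 share passes to Vidar's issue; Ursula's €630,000 share passes to Ursula's issue.
Vidar's share (€630,000) is divided into 3 shares of €210,000: Callum and Yevgeni each take €210,000; Flora's €210,000 share passes to Flora's issue.
Flora's share (€210,000) passes entirely to Reuben.
Ursula's share (€630,000) is divided into 2 shares of €315,000: Jarrah and Osric each take €315,000.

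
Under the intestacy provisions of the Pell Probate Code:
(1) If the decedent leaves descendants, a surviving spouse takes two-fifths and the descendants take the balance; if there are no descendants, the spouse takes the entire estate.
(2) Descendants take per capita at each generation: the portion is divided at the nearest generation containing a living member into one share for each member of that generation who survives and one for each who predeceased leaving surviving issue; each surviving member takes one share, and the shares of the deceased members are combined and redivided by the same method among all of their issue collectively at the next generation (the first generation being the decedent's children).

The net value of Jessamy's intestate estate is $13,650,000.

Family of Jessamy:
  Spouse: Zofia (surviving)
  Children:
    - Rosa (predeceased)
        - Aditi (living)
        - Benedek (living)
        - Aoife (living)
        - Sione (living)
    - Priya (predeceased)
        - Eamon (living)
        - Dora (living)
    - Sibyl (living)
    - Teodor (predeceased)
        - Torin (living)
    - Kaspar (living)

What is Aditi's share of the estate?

Aditi receives $702,000.

Zofia takes two-fifths of $13,650,000 = $5,460,000. The remaining $8,190,000 passes to the descendants.
The descendants' portion ($8,190,000) is divided at the children's generation into 5 shares of $1,638,000. Sibyl and Kaspar each take $1,638,000. The 3 shares of the deceased (Rosa, Priya, and Teodor) are combined into a pool of $4,914,000.
That pool ($4,914,000) is divided at the grandchildren's generation equally among Aditi, Benedek, Aoife, Sione, Eamon, Dora, and Torin: $702,000 each.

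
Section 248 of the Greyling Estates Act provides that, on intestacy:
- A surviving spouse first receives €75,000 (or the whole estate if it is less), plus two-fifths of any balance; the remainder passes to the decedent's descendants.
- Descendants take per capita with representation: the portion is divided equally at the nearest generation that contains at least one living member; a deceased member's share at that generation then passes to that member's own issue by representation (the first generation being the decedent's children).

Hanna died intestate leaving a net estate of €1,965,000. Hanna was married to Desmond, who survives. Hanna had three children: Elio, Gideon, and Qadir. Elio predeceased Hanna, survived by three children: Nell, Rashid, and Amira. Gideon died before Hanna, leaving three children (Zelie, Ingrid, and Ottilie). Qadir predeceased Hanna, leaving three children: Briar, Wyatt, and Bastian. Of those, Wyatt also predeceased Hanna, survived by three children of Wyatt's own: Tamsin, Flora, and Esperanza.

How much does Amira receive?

Desmond first takes €75,000, leaving a balance of €1,890,000. Desmond then takes two-fifths of the balance (€756,000), for a total of €831,000. The remaining €1,134,000 passes to the descendants.
No child survives, so the initial division is made at the grandchildren's generation.
The descendants' portion (€1,134,000) is divided into 9 shares of €126,000: Nell, Rashid, Amira, Zelie, Ingrid, Ottilie, Briar, and Bastian each take €126,000; Wyatt's €126,000 share passes to Wyatt's issue.
Wyatt's share (€126,000) is divided into 3 shares of €42,000: Tamsin, Flora, and Esperanza each take €42,000.

Amira receives €126,000.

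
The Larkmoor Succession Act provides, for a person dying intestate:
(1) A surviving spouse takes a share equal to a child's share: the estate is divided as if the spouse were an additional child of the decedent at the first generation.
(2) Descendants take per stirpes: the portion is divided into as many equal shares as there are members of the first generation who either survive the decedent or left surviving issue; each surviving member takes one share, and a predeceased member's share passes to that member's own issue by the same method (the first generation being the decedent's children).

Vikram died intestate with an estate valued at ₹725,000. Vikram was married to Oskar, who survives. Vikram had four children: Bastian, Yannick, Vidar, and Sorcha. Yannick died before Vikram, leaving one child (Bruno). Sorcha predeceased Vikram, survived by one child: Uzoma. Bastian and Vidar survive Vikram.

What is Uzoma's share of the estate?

The spouse counts as an additional share at the children's level, so there are 5 primary shares of ₹145,000. Oskar takes one such share (₹145,000).
The children's combined portion (₹580,000) is divided into 4 shares of ₹145,000: Bastian and Vidar each take ₹145,000; Yannick's ₹145,000 share passes to Yannick's issue; Sorcha's ₹145,000 share passes to Sorcha's issue.
Yannick's share (₹145,000) passes entirely to Bruno.
Sorcha's share (₹145,000) passes entirely to Uzoma.

Uzoma receives ₹145,000.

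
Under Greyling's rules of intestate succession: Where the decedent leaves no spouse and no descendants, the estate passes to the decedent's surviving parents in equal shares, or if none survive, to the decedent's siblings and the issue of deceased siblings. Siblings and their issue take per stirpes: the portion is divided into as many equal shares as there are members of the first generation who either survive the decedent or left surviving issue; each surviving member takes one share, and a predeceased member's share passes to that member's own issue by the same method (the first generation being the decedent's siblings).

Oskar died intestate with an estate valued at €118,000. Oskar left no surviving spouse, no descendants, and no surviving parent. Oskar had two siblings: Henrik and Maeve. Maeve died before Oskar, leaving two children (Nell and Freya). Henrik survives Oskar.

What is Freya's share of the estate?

Freya receives €29,500.

The entire €118,000 passes to the siblings and their issue.
That amount (€118,000) is divided into 2 shares of €59,000: Henrik takes €59,000; Maeve's €59,000 share passes to Maeve's issue.
Maeve's share (€59,000) is divided into 2 shares of €29,500: Nell and Freya each take €29,500.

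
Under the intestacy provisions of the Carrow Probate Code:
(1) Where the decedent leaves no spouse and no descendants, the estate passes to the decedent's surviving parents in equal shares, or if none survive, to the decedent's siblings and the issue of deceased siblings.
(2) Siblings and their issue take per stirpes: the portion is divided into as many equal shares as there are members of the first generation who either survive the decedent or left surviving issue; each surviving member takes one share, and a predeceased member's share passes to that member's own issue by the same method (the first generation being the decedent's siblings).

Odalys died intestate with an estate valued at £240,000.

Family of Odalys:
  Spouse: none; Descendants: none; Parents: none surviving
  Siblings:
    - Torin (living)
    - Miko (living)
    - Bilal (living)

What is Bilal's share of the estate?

Bilal receives £80,000.

The entire £240,000 passes to the siblings and their issue.
That amount (£240,000) is divided into 3 shares of £80,000: Torin, Miko, and Bilal each take £80,000.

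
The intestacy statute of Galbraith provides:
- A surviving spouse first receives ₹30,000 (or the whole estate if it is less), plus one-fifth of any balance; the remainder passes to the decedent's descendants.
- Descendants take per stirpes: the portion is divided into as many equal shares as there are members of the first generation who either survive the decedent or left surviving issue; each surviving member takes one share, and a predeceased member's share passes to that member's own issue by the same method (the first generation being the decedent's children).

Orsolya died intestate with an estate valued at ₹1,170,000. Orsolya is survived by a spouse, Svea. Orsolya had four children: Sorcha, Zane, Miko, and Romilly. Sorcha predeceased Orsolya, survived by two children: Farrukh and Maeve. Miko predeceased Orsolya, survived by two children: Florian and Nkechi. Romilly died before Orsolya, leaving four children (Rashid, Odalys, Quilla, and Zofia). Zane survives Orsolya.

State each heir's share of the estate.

Svea: ₹258,000; Farrukh: ₹114,000; Maeve: ₹114,000; Zane: ₹228,000; Florian: ₹114,000; Nkechi: ₹114,000; Rashid: ₹57,000; Odalys: ₹57,000; Quilla: ₹57,000; Zofia: ₹57,000

Svea first takes ₹30,000, leaving a balance of ₹1,140,000. Svea then takes one-fifth of the balance (₹228,000), for a total of ₹258,000. The remaining ₹912,000 passes to the descendants.
The descendants' portion (₹912,000) is divided into 4 shares of ₹228,000: Zane takes ₹228,000; Sorcha's ₹228,000 share passes to Sorcha's issue; Miko's ₹228,000 share passes to Miko's issue; Romilly's ₹228,000 share passes to Romilly's issue.
Sorcha's share (₹228,000) is divided into 2 shares of ₹114,000: Farrukh and Maeve each take ₹114,000.
Miko's share (₹228,000) is divided into 2 shares of ₹114,000: Florian and Nkechi each take ₹114,000.
Romilly's share (₹228,000) is divided into 4 shares of ₹57,000: Rashid, Odalys, Quilla, and Zofia each take ₹57,000.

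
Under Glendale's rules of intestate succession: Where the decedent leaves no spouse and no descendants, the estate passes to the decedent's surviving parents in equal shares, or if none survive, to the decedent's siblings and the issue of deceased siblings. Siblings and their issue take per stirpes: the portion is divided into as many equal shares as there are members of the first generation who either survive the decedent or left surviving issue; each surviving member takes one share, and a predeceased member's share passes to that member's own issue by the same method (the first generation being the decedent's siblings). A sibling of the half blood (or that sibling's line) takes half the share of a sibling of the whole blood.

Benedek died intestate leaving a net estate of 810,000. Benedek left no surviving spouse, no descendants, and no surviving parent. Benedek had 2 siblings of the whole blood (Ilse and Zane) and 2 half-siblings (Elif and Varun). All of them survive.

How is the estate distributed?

Ilse: 270,000; Zane: 270,000; Elif: 135,000; Varun: 135,000

The entire 810,000 passes to the siblings and their issue.
Counting each half-blood sibling's line as half a unit, there are 3 units in 810,000, so one unit is 270,000. Whole-blood lines (Ilse and Zane) take 270,000 each; half-blood lines (Elif and Varun) take 135,000 each.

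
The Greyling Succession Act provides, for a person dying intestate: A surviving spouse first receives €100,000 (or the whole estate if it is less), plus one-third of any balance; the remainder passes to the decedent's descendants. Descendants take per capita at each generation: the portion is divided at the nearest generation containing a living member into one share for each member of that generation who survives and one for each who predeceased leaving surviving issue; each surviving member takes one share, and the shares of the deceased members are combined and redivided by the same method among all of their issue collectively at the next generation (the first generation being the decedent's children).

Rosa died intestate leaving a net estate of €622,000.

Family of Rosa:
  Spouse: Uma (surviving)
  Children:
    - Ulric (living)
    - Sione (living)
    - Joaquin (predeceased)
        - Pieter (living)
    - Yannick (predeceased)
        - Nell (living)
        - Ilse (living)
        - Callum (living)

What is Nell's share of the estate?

Uma first takes €100,000, leaving a balance of €522,000. Uma then takes one-third of the balance (€174,000), for a total of €274,000. The remaining €348,000 passes to the descendants.
The descendants' portion (€348,000) is divided at the children's generation into 4 shares of €87,000. Ulric and Sione each take €87,000. The 2 shares of the deceased (Joaquin and Yannick) are combined into a pool of €174,000.
That pool (€174,000) is divided at the grandchildren's generation equally among Pieter, Nell, Ilse, and Callum: €43,500 each.

Nell receives €43,500.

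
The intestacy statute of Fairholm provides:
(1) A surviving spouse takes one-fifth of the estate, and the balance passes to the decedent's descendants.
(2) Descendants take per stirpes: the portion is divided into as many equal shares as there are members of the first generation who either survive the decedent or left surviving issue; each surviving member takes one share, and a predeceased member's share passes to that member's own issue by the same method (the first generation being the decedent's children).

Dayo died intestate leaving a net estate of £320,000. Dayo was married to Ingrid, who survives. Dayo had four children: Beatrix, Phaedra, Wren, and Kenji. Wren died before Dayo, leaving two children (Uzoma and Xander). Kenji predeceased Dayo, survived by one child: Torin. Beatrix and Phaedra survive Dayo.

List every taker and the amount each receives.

Ingrid takes one-fifth of £320,000 = £64,000. The remaining £256,000 passes to the descendants.
The descendants' portion (£256,000) is divided into 4 shares of £64,000: Beatrix and Phaedra each take £64,000; Wren's £64,000 share passes to Wren's issue; Kenji's £64,000 share passes to Kenji's issue.
Wren's share (£64,000) is divided into 2 shares of £32,000: Uzoma and Xander each take £32,000.
Kenji's share (£64,000) passes entirely to Torin.

Ingrid: £64,000; Beatrix: £64,000; Phaedra: £64,000; Uzoma: £32,000; Xander: £32,000; Torin: £64,000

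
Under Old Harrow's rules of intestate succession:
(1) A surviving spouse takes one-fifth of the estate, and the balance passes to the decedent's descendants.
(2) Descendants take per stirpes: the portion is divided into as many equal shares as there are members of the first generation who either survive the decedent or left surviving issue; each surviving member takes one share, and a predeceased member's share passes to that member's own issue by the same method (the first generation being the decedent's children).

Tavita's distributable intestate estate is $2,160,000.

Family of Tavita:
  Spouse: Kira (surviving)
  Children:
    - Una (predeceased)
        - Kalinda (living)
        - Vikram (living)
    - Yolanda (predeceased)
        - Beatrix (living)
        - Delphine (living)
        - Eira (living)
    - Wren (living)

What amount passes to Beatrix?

Beatrix receives $192,000.

Kira takes one-fifth of $2,160,000 = $432,000. The remaining $1,728,000 passes to the descendants.
The descendants' portion ($1,728,000) is divided into 3 shares of $576,000: Wren takes $576,000; Una's $576,000 share passes to Una's issue; Yolanda's $576,000 share passes to Yolanda's issue.
Una's share ($576,000) is divided into 2 shares of $288,000: Kalinda and Vikram each take $288,000.
Yolanda's share ($576,000) is divided into 3 shares of $192,000: Beatrix, Delphine, and Eira each take $192,000.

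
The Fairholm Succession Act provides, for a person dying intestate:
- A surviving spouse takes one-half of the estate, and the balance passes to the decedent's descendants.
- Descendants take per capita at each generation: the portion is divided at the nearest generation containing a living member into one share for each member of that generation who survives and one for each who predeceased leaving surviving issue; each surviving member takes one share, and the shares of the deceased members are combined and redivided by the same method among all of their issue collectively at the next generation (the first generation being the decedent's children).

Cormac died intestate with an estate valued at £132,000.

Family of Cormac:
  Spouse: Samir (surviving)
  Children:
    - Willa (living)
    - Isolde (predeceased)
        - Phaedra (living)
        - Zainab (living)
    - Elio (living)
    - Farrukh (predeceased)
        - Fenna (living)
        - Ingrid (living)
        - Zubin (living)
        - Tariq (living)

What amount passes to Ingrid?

Ingrid receives £5,500.

Samir takes one-half of £132,000 = £66,000. The remaining £66,000 passes to the descendants.
The descendants' portion (£66,000) is divided at the children's generation into 4 shares of £16,500. Willa and Elio each take £16,500. The 2 shares of the deceased (Isolde and Farrukh) are combined into a pool of £33,000.
That pool (£33,000) is divided at the grandchildren's generation equally among Phaedra, Zainab, Fenna, Ingrid, Zubin, and Tariq: £5,500 each.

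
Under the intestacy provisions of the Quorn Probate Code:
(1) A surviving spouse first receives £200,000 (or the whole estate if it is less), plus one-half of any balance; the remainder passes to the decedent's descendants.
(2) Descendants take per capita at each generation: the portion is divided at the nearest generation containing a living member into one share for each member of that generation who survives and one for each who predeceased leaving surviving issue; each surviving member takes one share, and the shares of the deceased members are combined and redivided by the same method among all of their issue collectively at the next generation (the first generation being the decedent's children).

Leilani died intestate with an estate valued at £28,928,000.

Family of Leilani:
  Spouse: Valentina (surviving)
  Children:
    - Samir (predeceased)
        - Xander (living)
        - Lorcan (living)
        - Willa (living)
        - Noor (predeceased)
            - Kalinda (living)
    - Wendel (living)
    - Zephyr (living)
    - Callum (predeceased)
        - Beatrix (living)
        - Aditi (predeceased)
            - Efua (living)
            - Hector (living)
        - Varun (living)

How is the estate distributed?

Valentina first takes £200,000, leaving a balance of £28,728,000. Valentina then takes one-half of the balance (£14,364,000), for a total of £14,564,000. The remaining £14,364,000 passes to the descendants.
The descendants' portion (£14,364,000) is divided at the children's generation into 4 shares of £3,591,000. Wendel and Zephyr each take £3,591,000. The 2 shares of the deceased (Samir and Callum) are combined into a pool of £7,182,000.
That pool (£7,182,000) is divided at the grandchildren's generation into 7 shares of £1,026,000. Xander, Lorcan, Willa, Beatrix, and Varun each take £1,026,000. The 2 shares of the deceased (Noor and Aditi) are combined into a pool of £2,052,000.
That pool (£2,052,000) is divided at the great-grandchildren's generation equally among Kalinda, Efua, and Hector: £684,000 each.

Valentina: £14,564,000; Xander: £1,026,000; Lorcan: £1,026,000; Willa: £1,026,000; Kalinda: £684,000; Wendel: £3,591,000; Zephyr: £3,591,000; Beatrix: £1,026,000; Efua: £684,000; Hector: £684,000; Varun: £1,026,000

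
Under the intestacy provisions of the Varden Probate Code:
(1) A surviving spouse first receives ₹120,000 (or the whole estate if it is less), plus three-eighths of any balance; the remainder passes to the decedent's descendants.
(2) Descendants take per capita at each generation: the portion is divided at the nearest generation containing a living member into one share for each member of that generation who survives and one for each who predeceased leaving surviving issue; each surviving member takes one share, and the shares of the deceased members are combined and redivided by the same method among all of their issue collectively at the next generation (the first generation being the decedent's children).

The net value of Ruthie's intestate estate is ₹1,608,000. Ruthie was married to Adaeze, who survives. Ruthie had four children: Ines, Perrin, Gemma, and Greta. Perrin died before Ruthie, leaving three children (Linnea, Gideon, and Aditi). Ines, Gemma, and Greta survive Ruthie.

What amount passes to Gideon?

Adaeze first takes ₹120,000, leaving a balance of ₹1,488,000. Adaeze then takes three-eighths of the balance (₹558,000), for a total of ₹678,000. The remaining ₹930,000 passes to the descendants.
The descendants' portion (₹930,000) is divided at the children's generation into 4 shares of ₹232,500. Ines, Gemma, and Greta each take ₹232,500. The remaining share for the deceased Perrin (₹232,500) is carried to the next generation.
That pool (₹232,500) is divided at the grandchildren's generation equally among Linnea, Gideon, and Aditi: ₹77,500 each.

Gideon receives ₹77,500.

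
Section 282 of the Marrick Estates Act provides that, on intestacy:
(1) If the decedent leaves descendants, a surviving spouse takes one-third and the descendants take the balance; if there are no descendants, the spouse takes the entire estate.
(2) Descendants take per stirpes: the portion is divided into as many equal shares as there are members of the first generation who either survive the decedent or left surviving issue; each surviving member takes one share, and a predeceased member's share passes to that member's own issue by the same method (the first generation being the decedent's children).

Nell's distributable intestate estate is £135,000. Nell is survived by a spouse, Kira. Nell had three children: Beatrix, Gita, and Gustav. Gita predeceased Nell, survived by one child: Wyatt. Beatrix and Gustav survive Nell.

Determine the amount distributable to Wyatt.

Kira takes one-third of £135,000 = £45,000. The remaining £90,000 passes to the descendants.
The descendants' portion (£90,000) is divided into 3 shares of £30,000: Beatrix and Gustav each take £30,000; Gita's £30,000 share passes to Gita's issue.
Gita's share (£30,000) passes entirely to Wyatt.

Wyatt receives £30,000.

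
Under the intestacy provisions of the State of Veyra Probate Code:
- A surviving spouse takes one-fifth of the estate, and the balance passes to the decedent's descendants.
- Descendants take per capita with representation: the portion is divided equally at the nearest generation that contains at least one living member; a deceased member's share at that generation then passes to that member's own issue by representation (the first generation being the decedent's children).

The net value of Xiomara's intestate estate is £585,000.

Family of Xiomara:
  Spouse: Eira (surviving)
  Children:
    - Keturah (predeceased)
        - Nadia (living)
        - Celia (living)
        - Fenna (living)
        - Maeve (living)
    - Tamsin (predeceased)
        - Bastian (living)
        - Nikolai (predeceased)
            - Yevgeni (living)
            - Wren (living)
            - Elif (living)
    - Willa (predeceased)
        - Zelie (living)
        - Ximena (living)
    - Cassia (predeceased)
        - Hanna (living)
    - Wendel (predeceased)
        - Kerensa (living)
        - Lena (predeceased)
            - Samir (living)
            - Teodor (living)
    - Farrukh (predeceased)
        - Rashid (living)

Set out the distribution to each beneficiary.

Eira: £117,000; Nadia: £39,000; Celia: £39,000; Fenna: £39,000; Maeve: £39,000; Bastian: £39,000; Yevgeni: £13,000; Wren: £13,000; Elif: £13,000; Zelie: £39,000; Ximena: £39,000; Hanna: £39,000; Kerensa: £39,000; Samir: £19,500; Teodor: £19,500; Rashid: £39,000

Eira takes one-fifth of £585,000 = £117,000. The remaining £468,000 passes to the descendants.
No child survives, so the initial division is made at the grandchildren's generation.
The descendants' portion (£468,000) is divided into 12 shares of £39,000: Nadia, Celia, Fenna, Maeve, Bastian, Zelie, Ximena, Hanna, Kerensa, and Rashid each take £39,000; Nikolai's £39,000 share passes to Nikolai's issue; Lena's £39,000 share passes to Lena's issue.
Nikolai's share (£39,000) is divided into 3 shares of £13,000: Yevgeni, Wren, and Elif each take £13,000.
Lena's share (£39,000) is divided into 2 shares of £19,500: Samir and Teodor each take £19,500.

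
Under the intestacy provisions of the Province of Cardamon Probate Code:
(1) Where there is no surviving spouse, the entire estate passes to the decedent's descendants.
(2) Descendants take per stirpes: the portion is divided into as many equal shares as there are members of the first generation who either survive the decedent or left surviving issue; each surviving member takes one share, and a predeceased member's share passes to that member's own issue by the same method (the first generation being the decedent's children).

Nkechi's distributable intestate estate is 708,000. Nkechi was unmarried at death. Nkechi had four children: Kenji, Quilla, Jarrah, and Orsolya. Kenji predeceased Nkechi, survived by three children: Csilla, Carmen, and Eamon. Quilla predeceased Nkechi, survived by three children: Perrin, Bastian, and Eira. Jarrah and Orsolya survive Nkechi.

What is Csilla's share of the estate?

Csilla receives 59,000.

The entire 708,000 passes to the descendants.
That amount (708,000) is divided into 4 shares of 177,000: Jarrah and Orsolya each take 177,000; Kenji's 177,000 share passes to Kenji's issue; Quilla's 177,000 share passes to Quilla's issue.
Kenji's share (177,000) is divided into 3 shares of 59,000: Csilla, Carmen, and Eamon each take 59,000.
Quilla's share (177,000) is divided into 3 shares of 59,000: Perrin, Bastian, and Eira each take 59,000.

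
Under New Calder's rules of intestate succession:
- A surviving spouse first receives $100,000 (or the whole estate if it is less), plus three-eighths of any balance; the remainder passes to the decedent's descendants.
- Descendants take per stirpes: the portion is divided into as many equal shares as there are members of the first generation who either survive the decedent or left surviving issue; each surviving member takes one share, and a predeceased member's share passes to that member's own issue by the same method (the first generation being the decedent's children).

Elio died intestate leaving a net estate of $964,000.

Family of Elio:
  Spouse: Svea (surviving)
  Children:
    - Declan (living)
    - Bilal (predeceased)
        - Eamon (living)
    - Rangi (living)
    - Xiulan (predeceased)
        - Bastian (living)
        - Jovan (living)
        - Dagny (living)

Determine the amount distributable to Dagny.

Svea first takes $100,000, leaving a balance of $864,000. Svea then takes three-eighths of the balance ($324,000), for a total of $424,000. The remaining $540,000 passes to the descendants.
The descendants' portion ($540,000) is divided into 4 shares of $135,000: Declan and Rangi each take $135,000; Bilal's $135,000 share passes to Bilal's issue; Xiulan's $135,000 share passes to Xiulan's issue.
Bilal's share ($135,000) passes entirely to Eamon.
Xiulan's share ($135,000) is divided into 3 shares of $45,000: Bastian, Jovan, and Dagny each take $45,000.

Dagny receives $45,000.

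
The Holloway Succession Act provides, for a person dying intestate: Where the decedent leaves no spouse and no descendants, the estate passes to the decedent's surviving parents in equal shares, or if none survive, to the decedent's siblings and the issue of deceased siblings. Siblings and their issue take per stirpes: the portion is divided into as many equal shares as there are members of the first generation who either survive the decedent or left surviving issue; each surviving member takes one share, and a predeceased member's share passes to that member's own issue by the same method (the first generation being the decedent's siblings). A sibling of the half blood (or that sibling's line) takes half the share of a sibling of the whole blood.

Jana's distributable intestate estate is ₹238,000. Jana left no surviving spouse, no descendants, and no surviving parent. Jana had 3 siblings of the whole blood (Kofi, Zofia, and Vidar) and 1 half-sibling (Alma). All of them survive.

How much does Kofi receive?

The entire ₹238,000 passes to the siblings and their issue.
Counting each half-blood sibling's line as half a unit, there are 7/2 units in ₹238,000, so one unit is ₹68,000. Whole-blood lines (Kofi, Zofia, and Vidar) take ₹68,000 each; half-blood lines (Alma) take ₹34,000 each.

Kofi receives ₹68,000.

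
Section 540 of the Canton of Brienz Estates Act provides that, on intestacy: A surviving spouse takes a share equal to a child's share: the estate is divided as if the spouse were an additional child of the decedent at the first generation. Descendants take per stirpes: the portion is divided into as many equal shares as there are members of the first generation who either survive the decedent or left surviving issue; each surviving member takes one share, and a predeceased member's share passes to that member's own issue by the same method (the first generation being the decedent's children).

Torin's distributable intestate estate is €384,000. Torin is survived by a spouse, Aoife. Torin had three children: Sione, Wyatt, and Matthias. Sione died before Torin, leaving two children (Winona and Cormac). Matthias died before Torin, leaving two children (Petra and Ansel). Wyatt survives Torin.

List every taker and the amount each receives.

Aoife: €96,000; Winona: €48,000; Cormac: €48,000; Wyatt: €96,000; Petra: €48,000; Ansel: €48,000

The spouse counts as an additional share at the children's level, so there are 4 primary shares of €96,000. Aoife takes one such share (€96,000).
The children's combined portion (€288,000) is divided into 3 shares of €96,000: Wyatt takes €96,000; Sione's €96,000 share passes to Sione's issue; Matthias's €96,000 share passes to Matthias's issue.
Sione's share (€96,000) is divided into 2 shares of €48,000: Winona and Cormac each take €48,000.
Matthias's share (€96,000) is divided into 2 shares of €48,000: Petra and Ansel each take €48,000.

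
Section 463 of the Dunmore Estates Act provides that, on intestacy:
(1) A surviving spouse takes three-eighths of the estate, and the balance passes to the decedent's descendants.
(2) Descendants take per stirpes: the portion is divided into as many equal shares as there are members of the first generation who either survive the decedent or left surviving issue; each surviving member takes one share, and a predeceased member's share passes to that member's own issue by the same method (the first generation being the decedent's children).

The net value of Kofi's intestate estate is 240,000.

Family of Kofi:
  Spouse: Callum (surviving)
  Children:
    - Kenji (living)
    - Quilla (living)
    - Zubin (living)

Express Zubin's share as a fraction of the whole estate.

Callum takes three-eighths of 240,000 = 90,000. The remaining 150,000 passes to the descendants.
The descendants' portion (150,000) is divided into 3 shares of 50,000: Kenji, Quilla, and Zubin each take 50,000.

Zubin receives 5/24 of the estate.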